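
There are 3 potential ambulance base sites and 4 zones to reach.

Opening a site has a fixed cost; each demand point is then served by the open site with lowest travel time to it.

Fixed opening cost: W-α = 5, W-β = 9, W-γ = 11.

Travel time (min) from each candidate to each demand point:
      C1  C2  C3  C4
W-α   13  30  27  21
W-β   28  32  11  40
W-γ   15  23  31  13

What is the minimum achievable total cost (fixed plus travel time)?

Open {W-β, W-γ}: assign each demand point to its cheapest open site.
  C1→W-γ 15, C2→W-γ 23, C3→W-β 11, C4→W-γ 13
  travel time 62, fixed 20 → total 82.
Compare {W-α, W-β, W-γ}: travel time 60 + fixed 25 = 85.
Compare {W-α, W-β}: travel time 75 + fixed 14 = 89.
Compare {W-α, W-γ}: travel time 76 + fixed 16 = 92.
All other subsets cost ≥ 85. Minimum total cost: 82.

82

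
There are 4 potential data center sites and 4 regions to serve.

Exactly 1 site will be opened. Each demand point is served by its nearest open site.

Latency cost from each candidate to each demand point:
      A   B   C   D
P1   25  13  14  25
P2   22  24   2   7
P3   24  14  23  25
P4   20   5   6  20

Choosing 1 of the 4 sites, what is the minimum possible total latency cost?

51

Open {P4}.
  A→P4 20, B→P4 5, C→P4 6, D→P4 20  ⇒ total 51.
Compare {P2}: total 55.
Compare {P1}: total 77.
No size-1 selection does better; minimum is 51.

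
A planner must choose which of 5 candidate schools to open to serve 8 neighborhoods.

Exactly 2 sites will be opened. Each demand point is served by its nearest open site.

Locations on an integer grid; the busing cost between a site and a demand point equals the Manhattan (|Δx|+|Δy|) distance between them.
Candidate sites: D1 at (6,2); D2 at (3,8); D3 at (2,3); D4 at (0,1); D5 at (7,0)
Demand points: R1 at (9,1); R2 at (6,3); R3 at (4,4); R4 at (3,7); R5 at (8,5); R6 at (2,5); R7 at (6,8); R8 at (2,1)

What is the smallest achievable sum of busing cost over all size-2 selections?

Open {D1, D2}.
  R1→D1 4, R2→D1 1, R3→D1 4, R4→D2 1, R5→D1 5, R6→D2 4, R7→D2 3, R8→D1 5  ⇒ total 27.
Compare {D1, D3}: total 28.
Compare {D2, D3}: total 32.
No size-2 selection does better; minimum is 27.

27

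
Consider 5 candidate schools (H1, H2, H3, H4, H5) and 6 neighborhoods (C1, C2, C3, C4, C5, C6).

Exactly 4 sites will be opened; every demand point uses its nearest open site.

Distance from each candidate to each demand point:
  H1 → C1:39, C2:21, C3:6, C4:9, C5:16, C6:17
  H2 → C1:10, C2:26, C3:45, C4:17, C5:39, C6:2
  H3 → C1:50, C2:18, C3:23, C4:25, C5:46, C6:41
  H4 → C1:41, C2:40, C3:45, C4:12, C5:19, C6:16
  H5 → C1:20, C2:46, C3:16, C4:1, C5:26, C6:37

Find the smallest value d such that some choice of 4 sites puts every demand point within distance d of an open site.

Open {H1, H2, H3, H4}.
  Farthest demand point is C2 at distance 18 (to H3); all others are ≤ 18.
With {H1, H2, H3, H5} the worst case is 18.
With {H2, H3, H4, H5} the worst case is 19.
No size-4 selection achieves below 18.

18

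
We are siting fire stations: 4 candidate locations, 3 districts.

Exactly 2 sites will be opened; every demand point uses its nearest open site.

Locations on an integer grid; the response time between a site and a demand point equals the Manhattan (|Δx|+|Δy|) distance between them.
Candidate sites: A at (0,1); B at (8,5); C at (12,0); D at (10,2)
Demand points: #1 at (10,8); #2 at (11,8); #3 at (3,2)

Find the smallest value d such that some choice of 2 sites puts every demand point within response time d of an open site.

Open {A, B}.
  Farthest demand point is #2 at response time 6 (to B); all others are ≤ 6.
With {A, D} the worst case is 7.
With {B, D} the worst case is 7.
No size-2 selection achieves below 6.

6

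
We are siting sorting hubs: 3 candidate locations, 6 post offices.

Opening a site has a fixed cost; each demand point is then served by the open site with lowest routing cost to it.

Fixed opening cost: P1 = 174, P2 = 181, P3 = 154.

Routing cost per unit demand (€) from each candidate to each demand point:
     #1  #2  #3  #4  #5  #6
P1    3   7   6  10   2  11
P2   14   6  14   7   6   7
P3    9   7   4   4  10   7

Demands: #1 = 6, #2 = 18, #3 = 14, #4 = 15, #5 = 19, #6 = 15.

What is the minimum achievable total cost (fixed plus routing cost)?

Open {P1, P3}: assign each demand point to its cheapest open site.
  #1→P1 6×3=18, #2→P1 18×7=126, #3→P3 14×4=56, #4→P3 15×4=60, #5→P1 19×2=38, #6→P3 15×7=105
  routing cost 403, fixed 328 → total 731.
Compare {P3}: routing cost 591 + fixed 154 = 745.
Compare {P1}: routing cost 581 + fixed 174 = 755.
Compare {P1, P2}: routing cost 458 + fixed 355 = 813.
All other subsets cost ≥ 745. Minimum total cost: 731.

731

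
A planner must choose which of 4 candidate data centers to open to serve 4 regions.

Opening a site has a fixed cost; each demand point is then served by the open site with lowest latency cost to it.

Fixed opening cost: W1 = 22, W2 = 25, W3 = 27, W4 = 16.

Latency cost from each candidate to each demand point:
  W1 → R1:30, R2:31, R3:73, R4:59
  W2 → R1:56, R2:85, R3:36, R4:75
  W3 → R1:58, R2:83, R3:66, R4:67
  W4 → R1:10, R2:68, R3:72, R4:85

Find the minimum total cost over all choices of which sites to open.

199

Open {W1, W2, W4}: assign each demand point to its cheapest open site.
  R1→W4 10, R2→W1 31, R3→W2 36, R4→W1 59
  latency cost 136, fixed 63 → total 199.
Compare {W1, W2}: latency cost 156 + fixed 47 = 203.
Compare {W1, W4}: latency cost 172 + fixed 38 = 210.
Compare {W1}: latency cost 193 + fixed 22 = 215.
All other subsets cost ≥ 203. Minimum total cost: 199.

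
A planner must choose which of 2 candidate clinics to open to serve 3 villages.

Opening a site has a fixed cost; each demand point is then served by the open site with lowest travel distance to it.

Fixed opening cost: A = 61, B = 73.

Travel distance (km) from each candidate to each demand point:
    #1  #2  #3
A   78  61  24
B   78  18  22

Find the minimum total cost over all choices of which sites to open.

Open {B}: assign each demand point to its cheapest open site.
  #1→B 78, #2→B 18, #3→B 22
  travel distance 118, fixed 73 → total 191.
Compare {A}: travel distance 163 + fixed 61 = 224.
Compare {A, B}: travel distance 118 + fixed 134 = 252.

191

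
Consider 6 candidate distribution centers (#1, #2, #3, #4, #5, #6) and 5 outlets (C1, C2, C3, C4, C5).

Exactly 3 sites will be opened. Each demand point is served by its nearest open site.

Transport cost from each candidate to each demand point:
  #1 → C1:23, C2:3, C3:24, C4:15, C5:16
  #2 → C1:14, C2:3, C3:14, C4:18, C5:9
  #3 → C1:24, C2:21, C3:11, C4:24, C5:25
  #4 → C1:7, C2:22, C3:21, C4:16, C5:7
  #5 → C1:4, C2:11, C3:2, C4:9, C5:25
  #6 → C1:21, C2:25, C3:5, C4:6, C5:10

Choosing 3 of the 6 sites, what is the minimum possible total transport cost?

Open {#2, #5, #6}.
  C1→#5 4, C2→#2 3, C3→#5 2, C4→#6 6, C5→#2 9  ⇒ total 24.
Compare {#1, #4, #5}: total 25.
Compare {#1, #5, #6}: total 25.
No size-3 selection does better; minimum is 24.

24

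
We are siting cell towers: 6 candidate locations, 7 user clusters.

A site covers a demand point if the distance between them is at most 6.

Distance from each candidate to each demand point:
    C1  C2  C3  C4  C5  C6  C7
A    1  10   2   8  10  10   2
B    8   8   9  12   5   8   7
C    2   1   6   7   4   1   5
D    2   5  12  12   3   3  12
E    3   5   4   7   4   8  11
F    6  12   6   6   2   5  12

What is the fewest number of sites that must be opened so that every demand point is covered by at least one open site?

Coverage sets (demand points within 6 of each site):
  A: {C1, C3, C7}
  B: {C5}
  C: {C1, C2, C3, C5, C6, C7}
  D: {C1, C2, C5, C6}
  E: {C1, C2, C3, C5}
  F: {C1, C3, C4, C5, C6}
No single site covers all 7 demand points.
But {C, F} covers everything, so the minimum is 2.

2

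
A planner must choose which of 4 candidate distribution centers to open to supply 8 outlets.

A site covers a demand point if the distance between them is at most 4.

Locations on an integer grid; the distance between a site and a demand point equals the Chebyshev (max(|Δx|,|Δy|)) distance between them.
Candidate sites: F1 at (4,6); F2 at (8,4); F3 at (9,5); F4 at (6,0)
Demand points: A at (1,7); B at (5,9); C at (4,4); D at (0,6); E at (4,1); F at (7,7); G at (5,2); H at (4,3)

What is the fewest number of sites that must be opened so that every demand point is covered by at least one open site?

2

Coverage sets (demand points within 4 of each site):
  F1: {A, B, C, D, F, G, H}
  F2: {C, E, F, G, H}
  F3: {B, F, G}
  F4: {C, E, G, H}
No single site covers all 8 demand points.
But {F1, F2} covers everything, so the minimum is 2.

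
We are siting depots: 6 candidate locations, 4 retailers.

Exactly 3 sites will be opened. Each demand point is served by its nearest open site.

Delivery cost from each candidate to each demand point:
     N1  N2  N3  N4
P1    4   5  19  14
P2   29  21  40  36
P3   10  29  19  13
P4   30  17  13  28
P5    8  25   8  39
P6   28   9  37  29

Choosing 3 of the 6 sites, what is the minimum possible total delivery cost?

Open {P1, P3, P5}.
  N1→P1 4, N2→P1 5, N3→P5 8, N4→P3 13  ⇒ total 30.
Compare {P1, P2, P5}: total 31.
Compare {P1, P4, P5}: total 31.
No size-3 selection does better; minimum is 30.

30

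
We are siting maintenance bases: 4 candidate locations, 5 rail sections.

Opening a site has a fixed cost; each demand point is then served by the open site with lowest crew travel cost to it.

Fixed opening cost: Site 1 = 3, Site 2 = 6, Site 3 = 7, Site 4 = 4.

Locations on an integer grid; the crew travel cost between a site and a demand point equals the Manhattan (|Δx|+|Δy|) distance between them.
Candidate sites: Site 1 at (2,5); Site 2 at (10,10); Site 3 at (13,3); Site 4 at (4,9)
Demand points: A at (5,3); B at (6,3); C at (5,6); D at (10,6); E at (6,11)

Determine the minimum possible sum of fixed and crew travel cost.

Open {Site 1, Site 2}: assign each demand point to its cheapest open site.
  A→Site 1 5, B→Site 1 6, C→Site 1 4, D→Site 2 4, E→Site 2 5
  crew travel cost 24, fixed 9 → total 33.
Compare {Site 1, Site 4}: crew travel cost 28 + fixed 7 = 35.
Compare {Site 4}: crew travel cost 32 + fixed 4 = 36.
Compare {Site 1, Site 2, Site 4}: crew travel cost 23 + fixed 13 = 36.
All other subsets cost ≥ 35. Minimum total cost: 33.

33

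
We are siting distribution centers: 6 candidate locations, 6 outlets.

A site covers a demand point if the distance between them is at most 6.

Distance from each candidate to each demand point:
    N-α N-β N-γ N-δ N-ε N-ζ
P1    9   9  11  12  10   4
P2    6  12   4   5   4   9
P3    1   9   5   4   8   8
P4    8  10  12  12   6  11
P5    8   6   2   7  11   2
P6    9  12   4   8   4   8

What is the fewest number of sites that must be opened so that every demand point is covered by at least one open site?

Coverage sets (demand points within 6 of each site):
  P1: {N-ζ}
  P2: {N-α, N-γ, N-δ, N-ε}
  P3: {N-α, N-γ, N-δ}
  P4: {N-ε}
  P5: {N-β, N-γ, N-ζ}
  P6: {N-γ, N-ε}
No single site covers all 6 demand points.
But {P2, P5} covers everything, so the minimum is 2.

2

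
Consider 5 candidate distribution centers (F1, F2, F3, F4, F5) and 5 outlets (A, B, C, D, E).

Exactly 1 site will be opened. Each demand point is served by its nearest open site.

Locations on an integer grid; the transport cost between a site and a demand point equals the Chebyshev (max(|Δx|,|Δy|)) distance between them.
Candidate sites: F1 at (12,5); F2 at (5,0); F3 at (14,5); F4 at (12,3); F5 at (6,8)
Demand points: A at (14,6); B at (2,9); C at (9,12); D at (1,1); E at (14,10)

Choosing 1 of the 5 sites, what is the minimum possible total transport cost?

31

Open {F5}.
  A→F5 8, B→F5 4, C→F5 4, D→F5 7, E→F5 8  ⇒ total 31.
Compare {F1}: total 35.
Compare {F3}: total 38.
No size-1 selection does better; minimum is 31.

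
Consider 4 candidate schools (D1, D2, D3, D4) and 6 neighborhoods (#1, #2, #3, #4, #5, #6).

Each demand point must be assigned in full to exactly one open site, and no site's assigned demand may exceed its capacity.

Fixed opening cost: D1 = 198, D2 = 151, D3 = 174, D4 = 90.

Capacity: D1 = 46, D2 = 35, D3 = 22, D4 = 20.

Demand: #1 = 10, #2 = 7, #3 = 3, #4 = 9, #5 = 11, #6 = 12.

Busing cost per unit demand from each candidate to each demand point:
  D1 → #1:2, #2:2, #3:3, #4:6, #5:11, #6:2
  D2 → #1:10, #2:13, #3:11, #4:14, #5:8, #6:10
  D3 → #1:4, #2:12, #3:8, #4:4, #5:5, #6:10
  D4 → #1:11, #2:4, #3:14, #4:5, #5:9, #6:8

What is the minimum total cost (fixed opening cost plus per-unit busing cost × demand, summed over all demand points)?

Open {D1, D4}; cheapest assignment that respects the capacities:
  D1 (cap 46, load 32): #1, #2, #3, #6 — cost 10×2 + 7×2 + 3×3 + 12×2 = 67
  D4 (cap 20, load 20): #4, #5 — cost 9×5 + 11×9 = 144
  Shipping 211, fixed 288 → total 499.
  Any other capacity-feasible assignment to {D1, D4} ships for at least 211.
Compare {D1, D3}: its best feasible assignment gives total 530.
Compare {D1, D2}: its best feasible assignment gives total 558.
Every other set of open sites that can feasibly serve all demand totals ≥ 530 even under its best assignment. Minimum: 499.

499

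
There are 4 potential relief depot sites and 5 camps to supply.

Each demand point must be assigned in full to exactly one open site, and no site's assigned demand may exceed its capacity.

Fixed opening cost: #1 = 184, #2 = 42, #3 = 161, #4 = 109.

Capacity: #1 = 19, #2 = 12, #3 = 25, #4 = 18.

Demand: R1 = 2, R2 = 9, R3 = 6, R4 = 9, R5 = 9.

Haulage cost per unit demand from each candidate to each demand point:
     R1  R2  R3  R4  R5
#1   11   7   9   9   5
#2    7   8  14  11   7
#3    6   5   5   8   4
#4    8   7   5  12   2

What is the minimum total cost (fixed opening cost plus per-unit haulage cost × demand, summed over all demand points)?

427

Open {#2, #3}; cheapest assignment that respects the capacities:
  #2 (cap 12, load 11): R1, R5 — cost 2×7 + 9×7 = 77
  #3 (cap 25, load 24): R2, R3, R4 — cost 9×5 + 6×5 + 9×8 = 147
  Shipping 224, fixed 203 → total 427.
  Any other capacity-feasible assignment to {#2, #3} ships for at least 224.
Compare {#3, #4}: its best feasible assignment gives total 447.
Compare {#2, #3, #4}: its best feasible assignment gives total 489.
Every other set of open sites that can feasibly serve all demand totals ≥ 447 even under its best assignment. Minimum: 427.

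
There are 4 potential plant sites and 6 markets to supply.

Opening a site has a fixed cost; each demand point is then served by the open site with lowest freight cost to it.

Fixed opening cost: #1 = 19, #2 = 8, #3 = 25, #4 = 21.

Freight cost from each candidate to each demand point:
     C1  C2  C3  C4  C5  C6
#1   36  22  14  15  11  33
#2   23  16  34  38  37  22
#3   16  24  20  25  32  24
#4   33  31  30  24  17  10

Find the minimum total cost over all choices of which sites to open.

128

Open {#1, #2}: assign each demand point to its cheapest open site.
  C1→#2 23, C2→#2 16, C3→#1 14, C4→#1 15, C5→#1 11, C6→#2 22
  freight cost 101, fixed 27 → total 128.
Compare {#1, #2, #4}: freight cost 89 + fixed 48 = 137.
Compare {#1, #4}: freight cost 105 + fixed 40 = 145.
Compare {#1, #3}: freight cost 102 + fixed 44 = 146.
All other subsets cost ≥ 137. Minimum total cost: 128.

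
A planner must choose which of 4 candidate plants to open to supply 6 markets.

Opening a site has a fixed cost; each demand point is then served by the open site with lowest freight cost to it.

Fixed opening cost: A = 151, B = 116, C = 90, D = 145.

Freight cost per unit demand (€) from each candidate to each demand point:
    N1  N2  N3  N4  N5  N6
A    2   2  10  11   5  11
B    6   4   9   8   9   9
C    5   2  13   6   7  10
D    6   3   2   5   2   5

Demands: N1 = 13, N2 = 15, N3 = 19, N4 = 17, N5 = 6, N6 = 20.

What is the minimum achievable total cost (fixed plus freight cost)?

Open {D}: assign each demand point to its cheapest open site.
  N1→D 13×6=78, N2→D 15×3=45, N3→D 19×2=38, N4→D 17×5=85, N5→D 6×2=12, N6→D 20×5=100
  freight cost 358, fixed 145 → total 503.
Compare {C, D}: freight cost 330 + fixed 235 = 565.
Compare {A, D}: freight cost 291 + fixed 296 = 587.
Compare {B, D}: freight cost 358 + fixed 261 = 619.
All other subsets cost ≥ 565. Minimum total cost: 503.

503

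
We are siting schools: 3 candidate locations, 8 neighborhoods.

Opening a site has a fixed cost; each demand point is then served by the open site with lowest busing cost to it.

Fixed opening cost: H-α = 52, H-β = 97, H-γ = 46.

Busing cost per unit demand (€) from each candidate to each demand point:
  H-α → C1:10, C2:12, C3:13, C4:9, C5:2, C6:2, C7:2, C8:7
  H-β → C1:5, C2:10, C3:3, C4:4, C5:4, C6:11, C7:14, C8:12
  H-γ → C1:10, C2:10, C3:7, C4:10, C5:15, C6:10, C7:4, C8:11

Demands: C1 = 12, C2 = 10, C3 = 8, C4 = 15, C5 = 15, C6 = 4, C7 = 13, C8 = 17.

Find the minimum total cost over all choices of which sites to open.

Open {H-α, H-β}: assign each demand point to its cheapest open site.
  C1→H-β 12×5=60, C2→H-β 10×10=100, C3→H-β 8×3=24, C4→H-β 15×4=60, C5→H-α 15×2=30, C6→H-α 4×2=8, C7→H-α 13×2=26, C8→H-α 17×7=119
  busing cost 427, fixed 149 → total 576.
Compare {H-α, H-β, H-γ}: busing cost 427 + fixed 195 = 622.
Compare {H-α, H-γ}: busing cost 594 + fixed 98 = 692.
Compare {H-α}: busing cost 662 + fixed 52 = 714.
All other subsets cost ≥ 622. Minimum total cost: 576.

576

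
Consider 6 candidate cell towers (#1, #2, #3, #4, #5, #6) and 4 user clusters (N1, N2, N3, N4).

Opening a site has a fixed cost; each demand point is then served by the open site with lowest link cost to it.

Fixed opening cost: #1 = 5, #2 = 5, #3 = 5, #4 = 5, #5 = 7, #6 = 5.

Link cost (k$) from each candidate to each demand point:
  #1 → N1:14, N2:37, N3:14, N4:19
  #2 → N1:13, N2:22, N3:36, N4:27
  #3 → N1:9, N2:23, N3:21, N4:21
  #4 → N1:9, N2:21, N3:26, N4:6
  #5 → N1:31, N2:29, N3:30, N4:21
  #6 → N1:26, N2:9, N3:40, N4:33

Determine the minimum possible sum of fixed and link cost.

Open {#1, #4, #6}: assign each demand point to its cheapest open site.
  N1→#4 9, N2→#6 9, N3→#1 14, N4→#4 6
  link cost 38, fixed 15 → total 53.
Compare {#1, #2, #4, #6}: link cost 38 + fixed 20 = 58.
Compare {#1, #3, #4, #6}: link cost 38 + fixed 20 = 58.
Compare {#1, #4}: link cost 50 + fixed 10 = 60.
All other subsets cost ≥ 58. Minimum total cost: 53.

53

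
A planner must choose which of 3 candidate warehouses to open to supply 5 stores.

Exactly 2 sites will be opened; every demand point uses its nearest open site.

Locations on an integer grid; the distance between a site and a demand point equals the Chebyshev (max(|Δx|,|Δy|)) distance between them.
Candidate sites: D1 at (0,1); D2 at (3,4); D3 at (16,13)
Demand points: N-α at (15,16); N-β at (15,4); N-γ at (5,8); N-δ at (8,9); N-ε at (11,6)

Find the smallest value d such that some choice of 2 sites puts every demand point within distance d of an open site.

9

Open {D1, D3}.
  Farthest demand point is N-β at distance 9 (to D3); all others are ≤ 9.
With {D2, D3} the worst case is 9.
With {D1, D2} the worst case is 12.
No size-2 selection achieves below 9.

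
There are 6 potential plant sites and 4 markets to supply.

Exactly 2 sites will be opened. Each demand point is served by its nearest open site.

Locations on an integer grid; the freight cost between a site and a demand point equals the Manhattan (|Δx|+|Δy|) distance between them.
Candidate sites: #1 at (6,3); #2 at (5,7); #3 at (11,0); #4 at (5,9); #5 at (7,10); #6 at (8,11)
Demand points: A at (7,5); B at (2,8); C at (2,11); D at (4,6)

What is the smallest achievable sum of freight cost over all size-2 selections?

Open {#2, #4}.
  A→#2 4, B→#2 4, C→#4 5, D→#2 2  ⇒ total 15.
Compare {#1, #2}: total 16.
Compare {#1, #4}: total 16.
No size-2 selection does better; minimum is 15.

15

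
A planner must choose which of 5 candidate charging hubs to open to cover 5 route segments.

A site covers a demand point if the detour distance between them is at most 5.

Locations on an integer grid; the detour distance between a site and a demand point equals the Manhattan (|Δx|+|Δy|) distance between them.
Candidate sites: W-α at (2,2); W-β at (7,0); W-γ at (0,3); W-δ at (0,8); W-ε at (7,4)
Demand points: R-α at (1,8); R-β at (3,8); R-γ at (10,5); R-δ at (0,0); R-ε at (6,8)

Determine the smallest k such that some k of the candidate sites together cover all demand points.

Coverage sets (demand points within 5 of each site):
  W-α: {R-δ}
  W-β: {}
  W-γ: {R-δ}
  W-δ: {R-α, R-β}
  W-ε: {R-γ, R-ε}
No 2 sites suffice: every size-2 union leaves at least one demand point uncovered.
But {W-α, W-δ, W-ε} covers everything, so the minimum is 3.

3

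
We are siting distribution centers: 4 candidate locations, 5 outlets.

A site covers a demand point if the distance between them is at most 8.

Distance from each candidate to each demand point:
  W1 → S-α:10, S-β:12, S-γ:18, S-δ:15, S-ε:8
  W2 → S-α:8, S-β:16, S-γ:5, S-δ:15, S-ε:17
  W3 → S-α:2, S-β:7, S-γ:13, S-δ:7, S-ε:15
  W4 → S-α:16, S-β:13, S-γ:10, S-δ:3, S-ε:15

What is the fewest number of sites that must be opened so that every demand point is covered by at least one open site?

Coverage sets (demand points within 8 of each site):
  W1: {S-ε}
  W2: {S-α, S-γ}
  W3: {S-α, S-β, S-δ}
  W4: {S-δ}
No 2 sites suffice: every size-2 union leaves at least one demand point uncovered.
But {W1, W2, W3} covers everything, so the minimum is 3.

3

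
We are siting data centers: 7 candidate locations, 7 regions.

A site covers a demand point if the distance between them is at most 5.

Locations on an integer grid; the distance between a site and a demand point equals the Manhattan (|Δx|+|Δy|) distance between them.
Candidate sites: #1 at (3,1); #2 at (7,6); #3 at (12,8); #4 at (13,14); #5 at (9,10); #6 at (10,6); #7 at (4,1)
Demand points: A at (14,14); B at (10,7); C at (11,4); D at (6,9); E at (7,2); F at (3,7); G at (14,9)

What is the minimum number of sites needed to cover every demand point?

Coverage sets (demand points within 5 of each site):
  #1: {E}
  #2: {B, D, E, F}
  #3: {B, C, G}
  #4: {A}
  #5: {B, D}
  #6: {B, C}
  #7: {E}
No 2 sites suffice: every size-2 union leaves at least one demand point uncovered.
But {#2, #3, #4} covers everything, so the minimum is 3.

3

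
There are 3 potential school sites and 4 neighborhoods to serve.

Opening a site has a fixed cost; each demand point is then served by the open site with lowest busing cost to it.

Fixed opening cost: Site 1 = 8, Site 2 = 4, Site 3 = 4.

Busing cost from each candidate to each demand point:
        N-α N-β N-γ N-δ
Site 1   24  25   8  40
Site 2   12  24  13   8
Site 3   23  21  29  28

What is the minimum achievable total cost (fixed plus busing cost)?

Open {Site 2}: assign each demand point to its cheapest open site.
  N-α→Site 2 12, N-β→Site 2 24, N-γ→Site 2 13, N-δ→Site 2 8
  busing cost 57, fixed 4 → total 61.
Compare {Site 2, Site 3}: busing cost 54 + fixed 8 = 62.
Compare {Site 1, Site 2}: busing cost 52 + fixed 12 = 64.
Compare {Site 1, Site 2, Site 3}: busing cost 49 + fixed 16 = 65.
All other subsets cost ≥ 62. Minimum total cost: 61.

61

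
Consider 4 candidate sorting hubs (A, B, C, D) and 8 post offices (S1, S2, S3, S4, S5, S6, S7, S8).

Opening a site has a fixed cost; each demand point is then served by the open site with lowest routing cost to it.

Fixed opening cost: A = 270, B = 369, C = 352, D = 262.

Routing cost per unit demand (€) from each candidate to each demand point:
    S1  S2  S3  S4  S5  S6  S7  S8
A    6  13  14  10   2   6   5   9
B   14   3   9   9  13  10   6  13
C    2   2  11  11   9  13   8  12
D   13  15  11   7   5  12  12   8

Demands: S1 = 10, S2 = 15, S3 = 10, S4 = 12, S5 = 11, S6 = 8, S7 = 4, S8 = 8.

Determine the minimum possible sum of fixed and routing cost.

Open {A}: assign each demand point to its cheapest open site.
  S1→A 10×6=60, S2→A 15×13=195, S3→A 10×14=140, S4→A 12×10=120, S5→A 11×2=22, S6→A 8×6=48, S7→A 4×5=20, S8→A 8×9=72
  routing cost 677, fixed 270 → total 947.
Compare {C}: routing cost 623 + fixed 352 = 975.
Compare {A, C}: routing cost 442 + fixed 622 = 1064.
Compare {D}: routing cost 812 + fixed 262 = 1074.
All other subsets cost ≥ 975. Minimum total cost: 947.

947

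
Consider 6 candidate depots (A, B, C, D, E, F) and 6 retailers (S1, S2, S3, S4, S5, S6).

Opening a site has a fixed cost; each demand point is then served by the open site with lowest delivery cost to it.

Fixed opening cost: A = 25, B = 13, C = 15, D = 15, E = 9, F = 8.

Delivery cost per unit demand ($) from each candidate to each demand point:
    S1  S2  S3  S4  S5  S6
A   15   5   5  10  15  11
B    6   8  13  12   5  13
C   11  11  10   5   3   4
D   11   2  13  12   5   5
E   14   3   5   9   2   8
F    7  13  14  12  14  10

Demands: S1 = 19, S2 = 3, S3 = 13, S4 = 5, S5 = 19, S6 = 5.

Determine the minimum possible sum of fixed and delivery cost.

Open {B, C, E}: assign each demand point to its cheapest open site.
  S1→B 19×6=114, S2→E 3×3=9, S3→E 13×5=65, S4→C 5×5=25, S5→E 19×2=38, S6→C 5×4=20
  delivery cost 271, fixed 37 → total 308.
Compare {B, C, E, F}: delivery cost 271 + fixed 45 = 316.
Compare {B, C, D, E}: delivery cost 268 + fixed 52 = 320.
Compare {C, E, F}: delivery cost 290 + fixed 32 = 322.
All other subsets cost ≥ 316. Minimum total cost: 308.

308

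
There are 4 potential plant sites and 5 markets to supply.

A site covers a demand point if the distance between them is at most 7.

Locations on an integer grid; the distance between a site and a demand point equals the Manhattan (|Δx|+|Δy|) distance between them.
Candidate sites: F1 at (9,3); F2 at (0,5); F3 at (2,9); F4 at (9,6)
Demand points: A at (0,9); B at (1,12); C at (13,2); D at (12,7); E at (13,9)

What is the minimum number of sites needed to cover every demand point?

3

Coverage sets (demand points within 7 of each site):
  F1: {C, D}
  F2: {A}
  F3: {A, B}
  F4: {D, E}
No 2 sites suffice: every size-2 union leaves at least one demand point uncovered.
But {F1, F3, F4} covers everything, so the minimum is 3.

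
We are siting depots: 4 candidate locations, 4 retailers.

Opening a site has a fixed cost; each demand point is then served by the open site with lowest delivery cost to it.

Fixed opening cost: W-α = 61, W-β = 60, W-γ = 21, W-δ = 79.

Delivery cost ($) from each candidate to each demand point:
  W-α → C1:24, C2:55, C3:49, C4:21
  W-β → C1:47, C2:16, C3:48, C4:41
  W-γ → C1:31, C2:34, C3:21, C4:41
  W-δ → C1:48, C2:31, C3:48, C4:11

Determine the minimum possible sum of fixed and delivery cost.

Open {W-γ}: assign each demand point to its cheapest open site.
  C1→W-γ 31, C2→W-γ 34, C3→W-γ 21, C4→W-γ 41
  delivery cost 127, fixed 21 → total 148.
Compare {W-α, W-γ}: delivery cost 100 + fixed 82 = 182.
Compare {W-β, W-γ}: delivery cost 109 + fixed 81 = 190.
Compare {W-γ, W-δ}: delivery cost 94 + fixed 100 = 194.
All other subsets cost ≥ 182. Minimum total cost: 148.

148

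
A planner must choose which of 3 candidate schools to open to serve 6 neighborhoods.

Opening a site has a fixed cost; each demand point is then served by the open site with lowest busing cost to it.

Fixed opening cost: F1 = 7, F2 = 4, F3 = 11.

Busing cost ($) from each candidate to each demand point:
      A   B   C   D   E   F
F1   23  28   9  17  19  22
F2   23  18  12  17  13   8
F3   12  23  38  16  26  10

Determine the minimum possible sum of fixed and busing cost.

94

Open {F2, F3}: assign each demand point to its cheapest open site.
  A→F3 12, B→F2 18, C→F2 12, D→F3 16, E→F2 13, F→F2 8
  busing cost 79, fixed 15 → total 94.
Compare {F2}: busing cost 91 + fixed 4 = 95.
Compare {F1, F2, F3}: busing cost 76 + fixed 22 = 98.
Compare {F1, F2}: busing cost 88 + fixed 11 = 99.
All other subsets cost ≥ 95. Minimum total cost: 94.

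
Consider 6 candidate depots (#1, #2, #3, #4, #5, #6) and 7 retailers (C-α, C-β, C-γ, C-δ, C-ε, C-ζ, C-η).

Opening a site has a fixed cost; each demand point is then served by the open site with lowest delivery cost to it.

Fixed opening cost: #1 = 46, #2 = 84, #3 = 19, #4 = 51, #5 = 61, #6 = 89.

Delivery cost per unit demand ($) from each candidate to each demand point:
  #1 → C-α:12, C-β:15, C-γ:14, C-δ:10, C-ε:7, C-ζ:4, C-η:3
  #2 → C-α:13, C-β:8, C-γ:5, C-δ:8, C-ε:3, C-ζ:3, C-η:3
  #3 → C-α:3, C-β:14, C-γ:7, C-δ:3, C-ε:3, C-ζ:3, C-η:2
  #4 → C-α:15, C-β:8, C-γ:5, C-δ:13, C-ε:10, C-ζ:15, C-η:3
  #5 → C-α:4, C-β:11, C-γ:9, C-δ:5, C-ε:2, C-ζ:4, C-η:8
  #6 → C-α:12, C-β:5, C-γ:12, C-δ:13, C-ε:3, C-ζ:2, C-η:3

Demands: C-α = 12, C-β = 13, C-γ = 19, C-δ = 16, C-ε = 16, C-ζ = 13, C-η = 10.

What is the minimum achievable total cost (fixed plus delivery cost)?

Open {#3, #4}: assign each demand point to its cheapest open site.
  C-α→#3 12×3=36, C-β→#4 13×8=104, C-γ→#4 19×5=95, C-δ→#3 16×3=48, C-ε→#3 16×3=48, C-ζ→#3 13×3=39, C-η→#3 10×2=20
  delivery cost 390, fixed 70 → total 460.
Compare {#3, #6}: delivery cost 376 + fixed 108 = 484.
Compare {#2, #3}: delivery cost 390 + fixed 103 = 493.
Compare {#3, #4, #6}: delivery cost 338 + fixed 159 = 497.
All other subsets cost ≥ 484. Minimum total cost: 460.

460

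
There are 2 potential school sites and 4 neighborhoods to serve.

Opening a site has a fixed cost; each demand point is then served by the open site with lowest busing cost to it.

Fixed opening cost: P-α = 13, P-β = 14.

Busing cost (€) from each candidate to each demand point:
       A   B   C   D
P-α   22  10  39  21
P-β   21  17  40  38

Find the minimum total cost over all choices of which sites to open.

Open {P-α}: assign each demand point to its cheapest open site.
  A→P-α 22, B→P-α 10, C→P-α 39, D→P-α 21
  busing cost 92, fixed 13 → total 105.
Compare {P-α, P-β}: busing cost 91 + fixed 27 = 118.
Compare {P-β}: busing cost 116 + fixed 14 = 130.

105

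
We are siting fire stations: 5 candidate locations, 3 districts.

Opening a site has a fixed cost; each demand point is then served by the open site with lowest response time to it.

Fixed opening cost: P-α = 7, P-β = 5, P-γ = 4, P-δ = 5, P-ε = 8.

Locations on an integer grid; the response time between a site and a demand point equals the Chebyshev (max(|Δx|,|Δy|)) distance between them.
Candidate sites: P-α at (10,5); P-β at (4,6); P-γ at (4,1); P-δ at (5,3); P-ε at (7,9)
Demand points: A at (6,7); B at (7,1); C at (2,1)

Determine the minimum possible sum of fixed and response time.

Open {P-δ}: assign each demand point to its cheapest open site.
  A→P-δ 4, B→P-δ 2, C→P-δ 3
  response time 9, fixed 5 → total 14.
Compare {P-γ}: response time 11 + fixed 4 = 15.
Compare {P-β, P-γ}: response time 7 + fixed 9 = 16.
Compare {P-β}: response time 12 + fixed 5 = 17.
All other subsets cost ≥ 15. Minimum total cost: 14.

14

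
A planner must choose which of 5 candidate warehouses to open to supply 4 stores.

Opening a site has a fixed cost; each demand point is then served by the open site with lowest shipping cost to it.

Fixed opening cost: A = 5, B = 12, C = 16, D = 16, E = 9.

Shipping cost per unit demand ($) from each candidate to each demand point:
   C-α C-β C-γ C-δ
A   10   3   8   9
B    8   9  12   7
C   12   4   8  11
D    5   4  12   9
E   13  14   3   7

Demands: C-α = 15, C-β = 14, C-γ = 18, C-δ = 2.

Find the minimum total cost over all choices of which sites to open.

215

Open {A, D, E}: assign each demand point to its cheapest open site.
  C-α→D 15×5=75, C-β→A 14×3=42, C-γ→E 18×3=54, C-δ→E 2×7=14
  shipping cost 185, fixed 30 → total 215.
Compare {D, E}: shipping cost 199 + fixed 25 = 224.
Compare {A, B, D, E}: shipping cost 185 + fixed 42 = 227.
Compare {A, C, D, E}: shipping cost 185 + fixed 46 = 231.
All other subsets cost ≥ 224. Minimum total cost: 215.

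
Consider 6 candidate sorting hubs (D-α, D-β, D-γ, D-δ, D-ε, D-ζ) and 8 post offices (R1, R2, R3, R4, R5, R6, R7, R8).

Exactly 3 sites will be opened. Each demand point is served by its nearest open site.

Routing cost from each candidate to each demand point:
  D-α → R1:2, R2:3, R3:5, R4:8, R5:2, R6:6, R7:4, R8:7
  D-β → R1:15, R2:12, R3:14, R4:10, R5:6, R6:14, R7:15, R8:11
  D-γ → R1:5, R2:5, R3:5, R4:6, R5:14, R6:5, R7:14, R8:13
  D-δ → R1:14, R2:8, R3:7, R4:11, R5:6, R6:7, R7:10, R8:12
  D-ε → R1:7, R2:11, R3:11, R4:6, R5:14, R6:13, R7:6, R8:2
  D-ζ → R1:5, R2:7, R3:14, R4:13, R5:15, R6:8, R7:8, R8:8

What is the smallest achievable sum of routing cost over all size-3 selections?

Open {D-α, D-γ, D-ε}.
  R1→D-α 2, R2→D-α 3, R3→D-α 5, R4→D-γ 6, R5→D-α 2, R6→D-γ 5, R7→D-α 4, R8→D-ε 2  ⇒ total 29.
Compare {D-α, D-β, D-ε}: total 30.
Compare {D-α, D-δ, D-ε}: total 30.
No size-3 selection does better; minimum is 29.

29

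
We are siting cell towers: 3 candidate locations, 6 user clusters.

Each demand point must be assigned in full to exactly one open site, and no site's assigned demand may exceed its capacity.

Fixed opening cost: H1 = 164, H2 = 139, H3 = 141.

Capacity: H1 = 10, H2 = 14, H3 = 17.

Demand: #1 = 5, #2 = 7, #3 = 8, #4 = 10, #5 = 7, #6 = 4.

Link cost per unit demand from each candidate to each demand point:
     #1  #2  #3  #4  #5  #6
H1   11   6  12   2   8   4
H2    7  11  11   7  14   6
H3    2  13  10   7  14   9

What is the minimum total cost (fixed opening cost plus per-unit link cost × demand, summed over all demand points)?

Open {H1, H2, H3}; cheapest assignment that respects the capacities:
  H1 (cap 10, load 10): #4 — cost 10×2 = 20
  H2 (cap 14, load 14): #2, #5 — cost 7×11 + 7×14 = 175
  H3 (cap 17, load 17): #1, #3, #6 — cost 5×2 + 8×10 + 4×9 = 126
  Shipping 321, fixed 444 → total 765.
  Any other capacity-feasible assignment to {H1, H2, H3} ships for at least 321.
Total demand is 41 and no other set of sites has combined capacity ≥ 41, so {H1, H2, H3} is the only feasible choice of open sites. Minimum: 765.

765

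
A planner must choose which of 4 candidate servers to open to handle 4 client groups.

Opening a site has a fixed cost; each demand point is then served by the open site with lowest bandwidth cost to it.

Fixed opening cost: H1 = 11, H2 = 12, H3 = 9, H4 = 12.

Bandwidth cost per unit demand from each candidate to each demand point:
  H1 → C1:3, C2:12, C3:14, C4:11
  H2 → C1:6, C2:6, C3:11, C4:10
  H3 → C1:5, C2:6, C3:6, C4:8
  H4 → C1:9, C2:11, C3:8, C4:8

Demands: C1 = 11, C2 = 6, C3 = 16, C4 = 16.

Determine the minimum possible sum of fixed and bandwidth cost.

Open {H1, H3}: assign each demand point to its cheapest open site.
  C1→H1 11×3=33, C2→H3 6×6=36, C3→H3 16×6=96, C4→H3 16×8=128
  bandwidth cost 293, fixed 20 → total 313.
Compare {H3}: bandwidth cost 315 + fixed 9 = 324.
Compare {H1, H2, H3}: bandwidth cost 293 + fixed 32 = 325.
Compare {H1, H3, H4}: bandwidth cost 293 + fixed 32 = 325.
All other subsets cost ≥ 324. Minimum total cost: 313.

313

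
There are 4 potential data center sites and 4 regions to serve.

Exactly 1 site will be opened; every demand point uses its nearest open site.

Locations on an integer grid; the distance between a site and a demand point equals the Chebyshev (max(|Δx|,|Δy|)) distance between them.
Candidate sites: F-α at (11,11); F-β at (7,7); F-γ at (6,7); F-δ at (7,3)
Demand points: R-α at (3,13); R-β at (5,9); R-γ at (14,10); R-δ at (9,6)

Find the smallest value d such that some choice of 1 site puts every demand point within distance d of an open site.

Open {F-β}.
  Farthest demand point is R-γ at distance 7 (to F-β); all others are ≤ 7.
With {F-α} the worst case is 8.
With {F-γ} the worst case is 8.
No size-1 selection achieves below 7.

7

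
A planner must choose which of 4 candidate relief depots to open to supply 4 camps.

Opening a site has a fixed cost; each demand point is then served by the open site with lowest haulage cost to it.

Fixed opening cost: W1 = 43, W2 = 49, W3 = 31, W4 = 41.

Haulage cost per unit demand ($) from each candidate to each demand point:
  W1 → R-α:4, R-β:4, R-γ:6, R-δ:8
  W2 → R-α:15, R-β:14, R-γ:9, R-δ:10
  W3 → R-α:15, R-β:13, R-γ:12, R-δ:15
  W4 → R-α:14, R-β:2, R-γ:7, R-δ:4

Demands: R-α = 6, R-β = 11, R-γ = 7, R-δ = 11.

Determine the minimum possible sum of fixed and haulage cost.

216

Open {W1, W4}: assign each demand point to its cheapest open site.
  R-α→W1 6×4=24, R-β→W4 11×2=22, R-γ→W1 7×6=42, R-δ→W4 11×4=44
  haulage cost 132, fixed 84 → total 216.
Compare {W4}: haulage cost 199 + fixed 41 = 240.
Compare {W1}: haulage cost 198 + fixed 43 = 241.
Compare {W1, W3, W4}: haulage cost 132 + fixed 115 = 247.
All other subsets cost ≥ 240. Minimum total cost: 216.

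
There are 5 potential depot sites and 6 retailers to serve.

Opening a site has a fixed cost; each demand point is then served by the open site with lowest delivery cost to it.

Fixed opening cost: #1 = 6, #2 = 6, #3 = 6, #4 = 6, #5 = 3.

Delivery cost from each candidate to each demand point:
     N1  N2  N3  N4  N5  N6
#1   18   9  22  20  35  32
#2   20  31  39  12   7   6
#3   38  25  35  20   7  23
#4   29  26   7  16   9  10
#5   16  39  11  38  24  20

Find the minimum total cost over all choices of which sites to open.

Open {#1, #2, #5}: assign each demand point to its cheapest open site.
  N1→#5 16, N2→#1 9, N3→#5 11, N4→#2 12, N5→#2 7, N6→#2 6
  delivery cost 61, fixed 15 → total 76.
Compare {#1, #2, #4}: delivery cost 59 + fixed 18 = 77.
Compare {#1, #2, #4, #5}: delivery cost 57 + fixed 21 = 78.
Compare {#1, #4}: delivery cost 69 + fixed 12 = 81.
All other subsets cost ≥ 77. Minimum total cost: 76.

76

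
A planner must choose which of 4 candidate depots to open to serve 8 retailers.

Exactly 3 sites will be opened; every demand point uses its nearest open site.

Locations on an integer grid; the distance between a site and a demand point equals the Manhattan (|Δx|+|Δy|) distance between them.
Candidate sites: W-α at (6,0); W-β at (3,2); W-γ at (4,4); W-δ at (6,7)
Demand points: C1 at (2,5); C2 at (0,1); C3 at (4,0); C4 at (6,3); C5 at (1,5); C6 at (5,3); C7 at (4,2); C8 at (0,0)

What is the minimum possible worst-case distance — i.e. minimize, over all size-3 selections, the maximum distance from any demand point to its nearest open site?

5

Open {W-α, W-β, W-γ}.
  Farthest demand point is C8 at distance 5 (to W-β); all others are ≤ 5.
With {W-α, W-β, W-δ} the worst case is 5.
With {W-β, W-γ, W-δ} the worst case is 5.
No size-3 selection achieves below 5.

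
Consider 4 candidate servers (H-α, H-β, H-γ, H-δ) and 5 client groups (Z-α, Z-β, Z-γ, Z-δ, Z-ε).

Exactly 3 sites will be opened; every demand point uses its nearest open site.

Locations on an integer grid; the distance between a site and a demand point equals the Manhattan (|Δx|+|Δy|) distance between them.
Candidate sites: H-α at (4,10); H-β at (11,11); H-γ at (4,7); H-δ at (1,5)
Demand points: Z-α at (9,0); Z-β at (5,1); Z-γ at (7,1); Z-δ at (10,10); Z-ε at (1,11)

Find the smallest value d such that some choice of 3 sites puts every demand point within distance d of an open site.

Open {H-α, H-β, H-γ}.
  Farthest demand point is Z-α at distance 12 (to H-γ); all others are ≤ 12.
With {H-α, H-γ, H-δ} the worst case is 12.
With {H-β, H-γ, H-δ} the worst case is 12.
No size-3 selection achieves below 12.

12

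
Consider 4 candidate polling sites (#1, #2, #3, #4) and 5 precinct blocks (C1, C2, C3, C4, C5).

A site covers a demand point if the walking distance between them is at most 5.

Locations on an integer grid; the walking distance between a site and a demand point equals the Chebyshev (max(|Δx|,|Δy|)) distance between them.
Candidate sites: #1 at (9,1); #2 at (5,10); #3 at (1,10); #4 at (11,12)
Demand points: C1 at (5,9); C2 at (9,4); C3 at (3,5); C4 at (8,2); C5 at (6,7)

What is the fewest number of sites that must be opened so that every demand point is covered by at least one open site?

2

Coverage sets (demand points within 5 of each site):
  #1: {C2, C4}
  #2: {C1, C3, C5}
  #3: {C1, C3, C5}
  #4: {C5}
No single site covers all 5 demand points.
But {#1, #2} covers everything, so the minimum is 2.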